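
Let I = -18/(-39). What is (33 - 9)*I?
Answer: 144/13 ≈ 11.077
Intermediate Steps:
I = 6/13 (I = -18*(-1/39) = 6/13 ≈ 0.46154)
(33 - 9)*I = (33 - 9)*(6/13) = 24*(6/13) = 144/13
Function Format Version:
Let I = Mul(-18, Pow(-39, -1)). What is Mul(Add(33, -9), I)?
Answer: Rational(144, 13) ≈ 11.077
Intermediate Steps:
I = Rational(6, 13) (I = Mul(-18, Rational(-1, 39)) = Rational(6, 13) ≈ 0.46154)
Mul(Add(33, -9), I) = Mul(Add(33, -9), Rational(6, 13)) = Mul(24, Rational(6, 13)) = Rational(144, 13)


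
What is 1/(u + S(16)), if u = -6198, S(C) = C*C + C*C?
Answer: -1/5686 ≈ -0.00017587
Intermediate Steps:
S(C) = 2*C² (S(C) = C² + C² = 2*C²)
1/(u + S(16)) = 1/(-6198 + 2*16²) = 1/(-6198 + 2*256) = 1/(-6198 + 512) = 1/(-5686) = -1/5686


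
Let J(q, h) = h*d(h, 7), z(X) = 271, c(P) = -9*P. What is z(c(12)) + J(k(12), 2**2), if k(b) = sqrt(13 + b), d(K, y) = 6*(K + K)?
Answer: 463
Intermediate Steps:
d(K, y) = 12*K (d(K, y) = 6*(2*K) = 12*K)
J(q, h) = 12*h**2 (J(q, h) = h*(12*h) = 12*h**2)
z(c(12)) + J(k(12), 2**2) = 271 + 12*(2**2)**2 = 271 + 12*4**2 = 271 + 12*16 = 271 + 192 = 463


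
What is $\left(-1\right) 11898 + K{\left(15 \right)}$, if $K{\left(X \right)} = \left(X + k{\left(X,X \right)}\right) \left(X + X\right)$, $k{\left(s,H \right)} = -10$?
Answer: $-11748$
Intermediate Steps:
$K{\left(X \right)} = 2 X \left(-10 + X\right)$ ($K{\left(X \right)} = \left(X - 10\right) \left(X + X\right) = \left(-10 + X\right) 2 X = 2 X \left(-10 + X\right)$)
$\left(-1\right) 11898 + K{\left(15 \right)} = \left(-1\right) 11898 + 2 \cdot 15 \left(-10 + 15\right) = -11898 + 2 \cdot 15 \cdot 5 = -11898 + 150 = -11748$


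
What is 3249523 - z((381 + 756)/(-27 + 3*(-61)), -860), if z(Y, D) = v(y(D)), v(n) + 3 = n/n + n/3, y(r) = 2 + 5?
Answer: 9748568/3 ≈ 3.2495e+6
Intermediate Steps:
y(r) = 7
v(n) = -2 + n/3 (v(n) = -3 + (n/n + n/3) = -3 + (1 + n*(⅓)) = -3 + (1 + n/3) = -2 + n/3)
z(Y, D) = ⅓ (z(Y, D) = -2 + (⅓)*7 = -2 + 7/3 = ⅓)
3249523 - z((381 + 756)/(-27 + 3*(-61)), -860) = 3249523 - 1*⅓ = 3249523 - ⅓ = 9748568/3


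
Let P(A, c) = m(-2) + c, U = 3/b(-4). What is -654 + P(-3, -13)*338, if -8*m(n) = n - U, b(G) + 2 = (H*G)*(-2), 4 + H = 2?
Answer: -119293/24 ≈ -4970.5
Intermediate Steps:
H = -2 (H = -4 + 2 = -2)
b(G) = -2 + 4*G (b(G) = -2 - 2*G*(-2) = -2 + 4*G)
U = -⅙ (U = 3/(-2 + 4*(-4)) = 3/(-2 - 16) = 3/(-18) = 3*(-1/18) = -⅙ ≈ -0.16667)
m(n) = -1/48 - n/8 (m(n) = -(n - 1*(-⅙))/8 = -(n + ⅙)/8 = -(⅙ + n)/8 = -1/48 - n/8)
P(A, c) = 11/48 + c (P(A, c) = (-1/48 - ⅛*(-2)) + c = (-1/48 + ¼) + c = 11/48 + c)
-654 + P(-3, -13)*338 = -654 + (11/48 - 13)*338 = -654 - 613/48*338 = -654 - 103597/24 = -119293/24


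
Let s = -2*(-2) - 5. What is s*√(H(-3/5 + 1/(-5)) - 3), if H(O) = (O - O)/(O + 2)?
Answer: -I*√3 ≈ -1.732*I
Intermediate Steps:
H(O) = 0 (H(O) = 0/(2 + O) = 0)
s = -1 (s = 4 - 5 = -1)
s*√(H(-3/5 + 1/(-5)) - 3) = -√(0 - 3) = -√(-3) = -I*√3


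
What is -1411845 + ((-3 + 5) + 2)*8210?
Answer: -1379005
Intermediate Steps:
-1411845 + ((-3 + 5) + 2)*8210 = -1411845 + (2 + 2)*8210 = -1411845 + 4*8210 = -1411845 + 32840 = -1379005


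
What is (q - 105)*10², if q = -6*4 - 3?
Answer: -13200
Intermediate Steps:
q = -27 (q = -24 - 3 = -27)
(q - 105)*10² = (-27 - 105)*10² = -132*100 = -13200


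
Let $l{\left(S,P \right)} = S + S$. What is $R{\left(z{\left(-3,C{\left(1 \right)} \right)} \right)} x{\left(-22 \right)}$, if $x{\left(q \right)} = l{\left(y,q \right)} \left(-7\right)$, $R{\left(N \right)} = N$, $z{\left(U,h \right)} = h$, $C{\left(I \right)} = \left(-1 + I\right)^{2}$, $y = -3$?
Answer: $0$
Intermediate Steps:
$l{\left(S,P \right)} = 2 S$
$x{\left(q \right)} = 42$ ($x{\left(q \right)} = 2 \left(-3\right) \left(-7\right) = \left(-6\right) \left(-7\right) = 42$)
$R{\left(z{\left(-3,C{\left(1 \right)} \right)} \right)} x{\left(-22 \right)} = \left(-1 + 1\right)^{2} \cdot 42 = 0^{2} \cdot 42 = 0 \cdot 42 = 0$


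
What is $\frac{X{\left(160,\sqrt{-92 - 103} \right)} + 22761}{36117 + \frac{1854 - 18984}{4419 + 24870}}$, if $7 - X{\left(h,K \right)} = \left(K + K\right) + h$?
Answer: $\frac{220721904}{352604561} - \frac{19526 i \sqrt{195}}{352604561} \approx 0.62598 - 0.00077329 i$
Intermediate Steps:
$X{\left(h,K \right)} = 7 - h - 2 K$ ($X{\left(h,K \right)} = 7 - \left(\left(K + K\right) + h\right) = 7 - \left(2 K + h\right) = 7 - \left(h + 2 K\right) = 7 - h - 2 K$)
$\frac{X{\left(160,\sqrt{-92 - 103} \right)} + 22761}{36117 + \frac{1854 - 18984}{4419 + 24870}} = \frac{\left(7 - 160 - 2 \sqrt{-92 - 103}\right) + 22761}{36117 + \frac{1854 - 18984}{4419 + 24870}} = \frac{\left(7 - 160 - 2 \sqrt{-195}\right) + 22761}{36117 - \frac{17130}{29289}} = \frac{\left(7 - 160 - 2 i \sqrt{195}\right) + 22761}{36117 - \frac{5710}{9763}} = \frac{\left(-153 - 2 i \sqrt{195}\right) + 22761}{\frac{352604561}{9763}} = \left(22608 - 2 i \sqrt{195}\right) \frac{9763}{352604561} = \frac{220721904}{352604561} - \frac{19526 i \sqrt{195}}{352604561}$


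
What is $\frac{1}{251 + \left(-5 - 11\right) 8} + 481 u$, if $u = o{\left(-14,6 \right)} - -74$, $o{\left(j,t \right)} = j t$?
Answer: $- \frac{591629}{123} \approx -4810.0$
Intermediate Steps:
$u = -10$ ($u = \left(-14\right) 6 - -74 = -84 + 74 = -10$)
$\frac{1}{251 + \left(-5 - 11\right) 8} + 481 u = \frac{1}{251 + \left(-5 - 11\right) 8} + 481 \left(-10\right) = \frac{1}{251 - 128} - 4810 = \frac{1}{123} - 4810 = - \frac{591629}{123}$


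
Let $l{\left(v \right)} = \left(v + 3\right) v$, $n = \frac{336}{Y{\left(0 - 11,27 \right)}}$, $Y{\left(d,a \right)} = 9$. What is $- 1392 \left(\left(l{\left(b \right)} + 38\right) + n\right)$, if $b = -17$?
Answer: $-436160$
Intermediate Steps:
$n = \frac{112}{3}$ ($n = \frac{336}{9} = 336 \cdot \frac{1}{9} = \frac{112}{3} \approx 37.333$)
$l{\left(v \right)} = v \left(3 + v\right)$ ($l{\left(v \right)} = \left(3 + v\right) v = v \left(3 + v\right)$)
$- 1392 \left(\left(l{\left(b \right)} + 38\right) + n\right) = - 1392 \left(\left(- 17 \left(3 - 17\right) + 38\right) + \frac{112}{3}\right) = - 1392 \left(\left(\left(-17\right) \left(-14\right) + 38\right) + \frac{112}{3}\right) = - 1392 \left(\left(238 + 38\right) + \frac{112}{3}\right) = - 1392 \left(276 + \frac{112}{3}\right) = \left(-1392\right) \frac{940}{3} = -436160$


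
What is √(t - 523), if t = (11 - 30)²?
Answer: 9*I*√2 ≈ 12.728*I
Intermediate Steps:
t = 361 (t = (-19)² = 361)
√(t - 523) = √(361 - 523) = √(-162) = 9*I*√2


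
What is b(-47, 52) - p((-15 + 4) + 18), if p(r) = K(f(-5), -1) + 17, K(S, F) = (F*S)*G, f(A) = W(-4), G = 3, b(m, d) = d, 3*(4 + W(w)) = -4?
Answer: 19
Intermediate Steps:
W(w) = -16/3 (W(w) = -4 + (⅓)*(-4) = -4 - 4/3 = -16/3)
f(A) = -16/3
K(S, F) = 3*F*S (K(S, F) = (F*S)*3 = 3*F*S)
p(r) = 33 (p(r) = 3*(-1)*(-16/3) + 17 = 16 + 17 = 33)
b(-47, 52) - p((-15 + 4) + 18) = 52 - 1*33 = 52 - 33 = 19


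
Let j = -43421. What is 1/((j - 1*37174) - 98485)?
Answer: -1/179080 ≈ -5.5841e-6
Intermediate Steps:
1/((j - 1*37174) - 98485) = 1/((-43421 - 1*37174) - 98485) = 1/((-43421 - 37174) - 98485) = 1/(-80595 - 98485) = 1/(-179080) = -1/179080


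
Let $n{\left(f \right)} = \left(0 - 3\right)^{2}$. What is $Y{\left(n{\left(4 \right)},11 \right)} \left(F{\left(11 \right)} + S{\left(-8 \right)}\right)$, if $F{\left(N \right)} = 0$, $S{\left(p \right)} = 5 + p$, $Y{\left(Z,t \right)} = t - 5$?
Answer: $-18$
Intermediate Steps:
$n{\left(f \right)} = 9$ ($n{\left(f \right)} = \left(-3\right)^{2} = 9$)
$Y{\left(Z,t \right)} = -5 + t$ ($Y{\left(Z,t \right)} = t - 5 = -5 + t$)
$Y{\left(n{\left(4 \right)},11 \right)} \left(F{\left(11 \right)} + S{\left(-8 \right)}\right) = \left(-5 + 11\right) \left(0 + \left(5 - 8\right)\right) = 6 \left(0 - 3\right) = 6 \left(-3\right) = -18$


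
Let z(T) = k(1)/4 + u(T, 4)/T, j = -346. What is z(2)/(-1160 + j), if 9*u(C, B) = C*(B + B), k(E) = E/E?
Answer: -41/54216 ≈ -0.00075623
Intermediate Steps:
k(E) = 1
u(C, B) = 2*B*C/9 (u(C, B) = (C*(B + B))/9 = (C*(2*B))/9 = (2*B*C)/9 = 2*B*C/9)
z(T) = 41/36 (z(T) = 1/4 + ((2/9)*4*T)/T = 1*(¼) + (8*T/9)/T = ¼ + 8/9 = 41/36)
z(2)/(-1160 + j) = (41/36)/(-1160 - 346) = (41/36)/(-1506) = -1/1506*41/36 = -41/54216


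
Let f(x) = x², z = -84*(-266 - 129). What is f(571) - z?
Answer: 292861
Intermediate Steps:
z = 33180 (z = -84*(-395) = 33180)
f(571) - z = 571² - 1*33180 = 326041 - 33180 = 292861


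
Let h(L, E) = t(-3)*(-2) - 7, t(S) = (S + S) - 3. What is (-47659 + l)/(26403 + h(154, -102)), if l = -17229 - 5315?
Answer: -70203/26414 ≈ -2.6578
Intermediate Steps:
l = -22544
t(S) = -3 + 2*S (t(S) = 2*S - 3 = -3 + 2*S)
h(L, E) = 11 (h(L, E) = (-3 + 2*(-3))*(-2) - 7 = (-3 - 6)*(-2) - 7 = -9*(-2) - 7 = 18 - 7 = 11)
(-47659 + l)/(26403 + h(154, -102)) = (-47659 - 22544)/(26403 + 11) = -70203/26414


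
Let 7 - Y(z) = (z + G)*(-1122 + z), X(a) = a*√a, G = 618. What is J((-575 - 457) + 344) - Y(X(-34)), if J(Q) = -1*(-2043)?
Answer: -730664 + 17136*I*√34 ≈ -7.3066e+5 + 99919.0*I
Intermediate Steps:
X(a) = a^(3/2)
J(Q) = 2043
Y(z) = 7 - (-1122 + z)*(618 + z) (Y(z) = 7 - (z + 618)*(-1122 + z) = 7 - (618 + z)*(-1122 + z) = 7 - (-1122 + z)*(618 + z))
J((-575 - 457) + 344) - Y(X(-34)) = 2043 - (693403 - ((-34)^(3/2))² + 504*(-34)^(3/2)) = 2043 - (693403 - (-34*I*√34)² + 504*(-34*I*√34)) = 2043 - (693403 - 1*(-39304) - 17136*I*√34) = 2043 - (693403 + 39304 - 17136*I*√34) = 2043 - (732707 - 17136*I*√34) = 2043 + (-732707 + 17136*I*√34) = -730664 + 17136*I*√34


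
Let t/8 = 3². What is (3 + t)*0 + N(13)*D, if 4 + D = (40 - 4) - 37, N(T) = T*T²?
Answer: -10985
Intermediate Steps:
N(T) = T³
D = -5 (D = -4 + ((40 - 4) - 37) = -4 + (36 - 37) = -4 - 1 = -5)
t = 72 (t = 8*3² = 8*9 = 72)
(3 + t)*0 + N(13)*D = (3 + 72)*0 + 13³*(-5) = 75*0 + 2197*(-5) = 0 - 10985 = -10985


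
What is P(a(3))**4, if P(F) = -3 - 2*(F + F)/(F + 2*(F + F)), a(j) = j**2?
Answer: 130321/625 ≈ 208.51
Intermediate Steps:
P(F) = -19/5 (P(F) = -3 - 2*2*F/(F + 2*(2*F)) = -3 - 2*2*F/(F + 4*F) = -3 - 2*2*F/(5*F) = -3 - 2*2*F*1/(5*F) = -3 - 2*2/5 = -3 - 4/5 = -19/5)
P(a(3))**4 = (-19/5)**4 = 130321/625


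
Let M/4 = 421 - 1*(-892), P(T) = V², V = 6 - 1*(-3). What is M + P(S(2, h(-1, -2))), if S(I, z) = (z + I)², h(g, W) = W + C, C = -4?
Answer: 5333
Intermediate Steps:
h(g, W) = -4 + W (h(g, W) = W - 4 = -4 + W)
V = 9 (V = 6 + 3 = 9)
S(I, z) = (I + z)²
P(T) = 81 (P(T) = 9² = 81)
M = 5252 (M = 4*(421 - 1*(-892)) = 4*(421 + 892) = 4*1313 = 5252)
M + P(S(2, h(-1, -2))) = 5252 + 81 = 5333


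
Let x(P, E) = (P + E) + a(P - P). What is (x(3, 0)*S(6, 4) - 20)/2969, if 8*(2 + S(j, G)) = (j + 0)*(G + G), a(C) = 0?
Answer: -8/2969 ≈ -0.0026945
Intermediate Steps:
S(j, G) = -2 + G*j/4 (S(j, G) = -2 + ((j + 0)*(G + G))/8 = -2 + (j*(2*G))/8 = -2 + (2*G*j)/8 = -2 + G*j/4)
x(P, E) = E + P (x(P, E) = (P + E) + 0 = (E + P) + 0 = E + P)
(x(3, 0)*S(6, 4) - 20)/2969 = ((0 + 3)*(-2 + (1/4)*4*6) - 20)/2969 = (3*(-2 + 6) - 20)*(1/2969) = (3*4 - 20)*(1/2969) = (12 - 20)*(1/2969) = -8*1/2969 = -8/2969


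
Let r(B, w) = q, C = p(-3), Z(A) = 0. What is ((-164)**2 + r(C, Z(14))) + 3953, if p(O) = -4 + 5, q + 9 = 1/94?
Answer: 2898961/94 ≈ 30840.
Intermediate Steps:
q = -845/94 (q = -9 + 1/94 = -845/94 ≈ -8.9894)
p(O) = 1
C = 1
r(B, w) = -845/94
((-164)**2 + r(C, Z(14))) + 3953 = ((-164)**2 - 845/94) + 3953 = (26896 - 845/94) + 3953 = 2527379/94 + 3953 = 2898961/94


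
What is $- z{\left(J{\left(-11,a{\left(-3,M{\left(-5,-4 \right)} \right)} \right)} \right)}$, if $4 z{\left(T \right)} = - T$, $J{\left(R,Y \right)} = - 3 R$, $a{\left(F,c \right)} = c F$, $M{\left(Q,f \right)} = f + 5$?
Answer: $\frac{33}{4} \approx 8.25$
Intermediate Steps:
$M{\left(Q,f \right)} = 5 + f$
$a{\left(F,c \right)} = F c$
$z{\left(T \right)} = - \frac{T}{4}$ ($z{\left(T \right)} = \frac{\left(-1\right) T}{4} = - \frac{T}{4}$)
$- z{\left(J{\left(-11,a{\left(-3,M{\left(-5,-4 \right)} \right)} \right)} \right)} = - \frac{\left(-1\right) \left(\left(-3\right) \left(-11\right)\right)}{4} = - \frac{\left(-1\right) 33}{4} = \left(-1\right) \left(- \frac{33}{4}\right) = \frac{33}{4}$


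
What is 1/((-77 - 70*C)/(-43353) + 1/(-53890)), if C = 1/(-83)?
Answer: 64637444370/112346797 ≈ 575.34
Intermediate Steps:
C = -1/83 ≈ -0.012048
1/((-77 - 70*C)/(-43353) + 1/(-53890)) = 1/((-77 - 70*(-1/83))/(-43353) + 1/(-53890)) = 1/((-77 + 70/83)*(-1/43353) - 1/53890) = 1/(-6321/83*(-1/43353) - 1/53890) = 1/(2107/1199433 - 1/53890) = 1/(112346797/64637444370) = 64637444370/112346797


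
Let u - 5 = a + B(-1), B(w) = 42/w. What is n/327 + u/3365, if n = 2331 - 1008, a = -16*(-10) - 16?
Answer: 1495628/366785 ≈ 4.0777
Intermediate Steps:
a = 144 (a = 160 - 16 = 144)
n = 1323
u = 107 (u = 5 + (144 + 42/(-1)) = 5 + (144 + 42*(-1)) = 5 + (144 - 42) = 5 + 102 = 107)
n/327 + u/3365 = 1323/327 + 107/3365 = 1323*(1/327) + 107*(1/3365) = 441/109 + 107/3365 = 1495628/366785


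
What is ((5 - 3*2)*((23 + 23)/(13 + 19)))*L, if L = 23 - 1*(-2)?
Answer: -575/16 ≈ -35.938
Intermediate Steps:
L = 25 (L = 23 + 2 = 25)
((5 - 3*2)*((23 + 23)/(13 + 19)))*L = ((5 - 3*2)*((23 + 23)/(13 + 19)))*25 = ((5 - 6)*(46/32))*25 = -46/32*25 = -1*23/16*25 = -23/16*25 = -575/16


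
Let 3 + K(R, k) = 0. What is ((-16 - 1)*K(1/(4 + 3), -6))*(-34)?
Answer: -1734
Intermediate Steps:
K(R, k) = -3 (K(R, k) = -3 + 0 = -3)
((-16 - 1)*K(1/(4 + 3), -6))*(-34) = ((-16 - 1)*(-3))*(-34) = -17*(-3)*(-34) = 51*(-34) = -1734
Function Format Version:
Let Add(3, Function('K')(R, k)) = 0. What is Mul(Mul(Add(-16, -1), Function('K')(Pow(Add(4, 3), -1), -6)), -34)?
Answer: -1734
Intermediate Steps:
Function('K')(R, k) = -3 (Function('K')(R, k) = Add(-3, 0) = -3)
Mul(Mul(Add(-16, -1), Function('K')(Pow(Add(4, 3), -1), -6)), -34) = Mul(Mul(Add(-16, -1), -3), -34) = Mul(Mul(-17, -3), -34) = Mul(51, -34) = -1734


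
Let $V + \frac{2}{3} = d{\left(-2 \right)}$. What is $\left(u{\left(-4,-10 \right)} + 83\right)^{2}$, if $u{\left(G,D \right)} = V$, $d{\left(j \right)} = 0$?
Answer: $\frac{61009}{9} \approx 6778.8$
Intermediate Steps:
$V = - \frac{2}{3}$ ($V = - \frac{2}{3} + 0 = - \frac{2}{3} \approx -0.66667$)
$u{\left(G,D \right)} = - \frac{2}{3}$
$\left(u{\left(-4,-10 \right)} + 83\right)^{2} = \left(- \frac{2}{3} + 83\right)^{2} = \left(\frac{247}{3}\right)^{2} = \frac{61009}{9}$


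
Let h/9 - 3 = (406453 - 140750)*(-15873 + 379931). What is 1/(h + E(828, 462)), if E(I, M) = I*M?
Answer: 1/870582107529 ≈ 1.1487e-12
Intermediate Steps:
h = 870581724993 (h = 27 + 9*((406453 - 140750)*(-15873 + 379931)) = 27 + 9*(265703*364058) = 27 + 9*96731302774 = 27 + 870581724966 = 870581724993)
1/(h + E(828, 462)) = 1/(870581724993 + 828*462) = 1/(870581724993 + 382536) = 1/870582107529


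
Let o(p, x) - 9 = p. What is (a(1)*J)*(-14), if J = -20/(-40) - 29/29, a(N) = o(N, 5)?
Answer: 70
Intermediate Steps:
o(p, x) = 9 + p
a(N) = 9 + N
J = -½ (J = -20*(-1/40) - 29*1/29 = ½ - 1 = -½ ≈ -0.50000)
(a(1)*J)*(-14) = ((9 + 1)*(-½))*(-14) = (10*(-½))*(-14) = -5*(-14) = 70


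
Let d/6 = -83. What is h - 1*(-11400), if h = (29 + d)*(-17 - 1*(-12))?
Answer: 13745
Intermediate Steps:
d = -498 (d = 6*(-83) = -498)
h = 2345 (h = (29 - 498)*(-17 - 1*(-12)) = -469*(-17 + 12) = -469*(-5) = 2345)
h - 1*(-11400) = 2345 - 1*(-11400) = 2345 + 11400 = 13745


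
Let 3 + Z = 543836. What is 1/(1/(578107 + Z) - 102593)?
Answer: -1121940/115103190419 ≈ -9.7473e-6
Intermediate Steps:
Z = 543833 (Z = -3 + 543836 = 543833)
1/(1/(578107 + Z) - 102593) = 1/(1/(578107 + 543833) - 102593) = 1/(1/1121940 - 102593) = 1/(-115103190419/1121940) = -1121940/115103190419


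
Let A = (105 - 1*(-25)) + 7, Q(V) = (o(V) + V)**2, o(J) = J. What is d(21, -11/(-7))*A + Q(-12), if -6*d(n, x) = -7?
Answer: 4415/6 ≈ 735.83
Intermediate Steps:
d(n, x) = 7/6 (d(n, x) = -1/6*(-7) = 7/6)
Q(V) = 4*V**2 (Q(V) = (V + V)**2 = (2*V)**2 = 4*V**2)
A = 137 (A = (105 + 25) + 7 = 130 + 7 = 137)
d(21, -11/(-7))*A + Q(-12) = (7/6)*137 + 4*(-12)**2 = 959/6 + 4*144 = 959/6 + 576 = 4415/6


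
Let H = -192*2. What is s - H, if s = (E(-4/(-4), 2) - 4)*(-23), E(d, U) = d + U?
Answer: 407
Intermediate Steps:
H = -384
E(d, U) = U + d
s = 23 (s = ((2 - 4/(-4)) - 4)*(-23) = ((2 - 4*(-1/4)) - 4)*(-23) = ((2 + 1) - 4)*(-23) = (3 - 4)*(-23) = -1*(-23) = 23)
s - H = 23 - 1*(-384) = 23 + 384 = 407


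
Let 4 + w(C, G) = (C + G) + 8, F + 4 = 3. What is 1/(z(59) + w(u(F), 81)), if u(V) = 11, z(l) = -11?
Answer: 1/85 ≈ 0.011765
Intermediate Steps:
F = -1 (F = -4 + 3 = -1)
w(C, G) = 4 + C + G (w(C, G) = -4 + ((C + G) + 8) = -4 + (8 + C + G) = 4 + C + G)
1/(z(59) + w(u(F), 81)) = 1/(-11 + (4 + 11 + 81)) = 1/(-11 + 96) = 1/85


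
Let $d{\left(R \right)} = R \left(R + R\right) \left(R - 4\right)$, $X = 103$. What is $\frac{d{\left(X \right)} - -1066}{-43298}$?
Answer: $- \frac{1050824}{21649} \approx -48.539$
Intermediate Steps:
$d{\left(R \right)} = 2 R^{2} \left(-4 + R\right)$ ($d{\left(R \right)} = R 2 R \left(-4 + R\right) = 2 R^{2} \left(-4 + R\right)$)
$\frac{d{\left(X \right)} - -1066}{-43298} = \frac{2 \cdot 103^{2} \left(-4 + 103\right) - -1066}{-43298} = \left(2 \cdot 10609 \cdot 99 + 1066\right) \left(- \frac{1}{43298}\right) = \left(2100582 + 1066\right) \left(- \frac{1}{43298}\right) = 2101648 \left(- \frac{1}{43298}\right) = - \frac{1050824}{21649}$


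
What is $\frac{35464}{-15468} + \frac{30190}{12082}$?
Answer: $\frac{4812859}{23360547} \approx 0.20603$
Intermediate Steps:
$\frac{35464}{-15468} + \frac{30190}{12082} = 35464 \left(- \frac{1}{15468}\right) + 30190 \cdot \frac{1}{12082} = - \frac{8866}{3867} + \frac{15095}{6041} = \frac{4812859}{23360547}$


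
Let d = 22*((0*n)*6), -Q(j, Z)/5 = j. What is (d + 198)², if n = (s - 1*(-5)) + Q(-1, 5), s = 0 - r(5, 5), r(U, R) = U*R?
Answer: 39204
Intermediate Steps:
Q(j, Z) = -5*j
r(U, R) = R*U
s = -25 (s = 0 - 5*5 = 0 - 1*25 = 0 - 25 = -25)
n = -15 (n = (-25 - 1*(-5)) - 5*(-1) = (-25 + 5) + 5 = -20 + 5 = -15)
d = 0 (d = 22*((0*(-15))*6) = 22*(0*6) = 22*0 = 0)
(d + 198)² = (0 + 198)² = 198² = 39204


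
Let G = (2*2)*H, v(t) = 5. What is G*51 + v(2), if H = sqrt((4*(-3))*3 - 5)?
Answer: 5 + 204*I*sqrt(41) ≈ 5.0 + 1306.2*I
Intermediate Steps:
H = I*sqrt(41) (H = sqrt(-12*3 - 5) = sqrt(-36 - 5) = sqrt(-41) = I*sqrt(41) ≈ 6.4031*I)
G = 4*I*sqrt(41) (G = (2*2)*(I*sqrt(41)) = 4*(I*sqrt(41)) = 4*I*sqrt(41) ≈ 25.612*I)
G*51 + v(2) = (4*I*sqrt(41))*51 + 5 = 204*I*sqrt(41) + 5 = 5 + 204*I*sqrt(41)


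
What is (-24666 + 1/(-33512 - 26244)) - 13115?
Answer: -2257641437/59756 ≈ -37781.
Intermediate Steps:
(-24666 + 1/(-33512 - 26244)) - 13115 = (-24666 + 1/(-59756)) - 13115 = (-24666 - 1/59756) - 13115 = -1473941497/59756 - 13115 = -2257641437/59756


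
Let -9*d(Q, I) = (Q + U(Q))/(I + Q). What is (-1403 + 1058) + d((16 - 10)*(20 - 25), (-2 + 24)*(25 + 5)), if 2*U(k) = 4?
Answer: -139723/405 ≈ -345.00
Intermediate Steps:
U(k) = 2 (U(k) = (½)*4 = 2)
d(Q, I) = -(2 + Q)/(9*(I + Q)) (d(Q, I) = -(Q + 2)/(9*(I + Q)) = -(2 + Q)/(9*(I + Q)))
(-1403 + 1058) + d((16 - 10)*(20 - 25), (-2 + 24)*(25 + 5)) = (-1403 + 1058) + (-2 - (16 - 10)*(20 - 25))/(9*((-2 + 24)*(25 + 5) + (16 - 10)*(20 - 25))) = -345 + (-2 - 6*(-5))/(9*(22*30 + 6*(-5))) = -345 + (-2 - 1*(-30))/(9*(660 - 30)) = -345 + (⅑)*(-2 + 30)/630 = -345 + (⅑)*(1/630)*28 = -345 + 2/405 = -139723/405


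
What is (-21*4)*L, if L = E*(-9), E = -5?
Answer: -3780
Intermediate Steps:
L = 45 (L = -5*(-9) = 45)
(-21*4)*L = -21*4*45 = -84*45 = -3780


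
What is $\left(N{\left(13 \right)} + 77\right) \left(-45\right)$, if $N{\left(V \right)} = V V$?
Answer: $-11070$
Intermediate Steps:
$N{\left(V \right)} = V^{2}$
$\left(N{\left(13 \right)} + 77\right) \left(-45\right) = \left(13^{2} + 77\right) \left(-45\right) = \left(169 + 77\right) \left(-45\right) = 246 \left(-45\right) = -11070$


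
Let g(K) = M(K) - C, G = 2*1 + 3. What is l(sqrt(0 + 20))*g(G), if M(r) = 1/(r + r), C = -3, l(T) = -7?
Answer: -217/10 ≈ -21.700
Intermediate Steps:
G = 5 (G = 2 + 3 = 5)
M(r) = 1/(2*r)
g(K) = 3 + 1/(2*K) (g(K) = 1/(2*K) - 1*(-3) = 1/(2*K) + 3 = 3 + 1/(2*K))
l(sqrt(0 + 20))*g(G) = -7*(3 + (1/2)/5) = -7*(3 + (1/2)*(1/5)) = -7*(3 + 1/10) = -7*31/10 = -217/10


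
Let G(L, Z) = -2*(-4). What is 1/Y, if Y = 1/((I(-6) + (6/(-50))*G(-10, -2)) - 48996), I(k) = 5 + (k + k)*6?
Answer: -1226599/25 ≈ -49064.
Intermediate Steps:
G(L, Z) = 8
I(k) = 5 + 12*k (I(k) = 5 + (2*k)*6 = 5 + 12*k)
Y = -25/1226599 (Y = 1/(((5 + 12*(-6)) + (6/(-50))*8) - 48996) = 1/(((5 - 72) + (6*(-1/50))*8) - 48996) = 1/((-67 - 3/25*8) - 48996) = 1/((-67 - 24/25) - 48996) = 1/(-1699/25 - 48996) = 1/(-1226599/25) = -25/1226599 ≈ -2.0382e-5)
1/Y = 1/(-25/1226599) = -1226599/25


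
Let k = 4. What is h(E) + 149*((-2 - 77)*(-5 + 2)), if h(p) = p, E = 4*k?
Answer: 35329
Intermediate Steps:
E = 16 (E = 4*4 = 16)
h(E) + 149*((-2 - 77)*(-5 + 2)) = 16 + 149*((-2 - 77)*(-5 + 2)) = 16 + 149*(-79*(-3)) = 16 + 149*237 = 16 + 35313 = 35329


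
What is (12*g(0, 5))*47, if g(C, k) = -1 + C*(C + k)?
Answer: -564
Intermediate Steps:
(12*g(0, 5))*47 = (12*(-1 + 0**2 + 0*5))*47 = (12*(-1 + 0 + 0))*47 = (12*(-1))*47 = -12*47 = -564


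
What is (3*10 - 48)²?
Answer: 324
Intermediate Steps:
(3*10 - 48)² = (30 - 48)² = (-18)² = 324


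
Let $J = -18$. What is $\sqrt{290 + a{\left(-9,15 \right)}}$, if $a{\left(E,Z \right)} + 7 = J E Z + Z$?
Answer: $2 \sqrt{682} \approx 52.23$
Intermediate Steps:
$a{\left(E,Z \right)} = -7 + Z - 18 E Z$ ($a{\left(E,Z \right)} = -7 + \left(- 18 E Z + Z\right) = -7 - \left(- Z + 18 E Z\right) = -7 + Z - 18 E Z$)
$\sqrt{290 + a{\left(-9,15 \right)}} = \sqrt{290 - \left(-8 - 2430\right)} = \sqrt{290 + \left(-7 + 15 + 2430\right)} = \sqrt{290 + 2438} = \sqrt{2728} = 2 \sqrt{682}$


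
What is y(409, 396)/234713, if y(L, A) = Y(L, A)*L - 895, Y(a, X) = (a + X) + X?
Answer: 490314/234713 ≈ 2.0890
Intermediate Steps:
Y(a, X) = a + 2*X (Y(a, X) = (X + a) + X = a + 2*X)
y(L, A) = -895 + L*(L + 2*A) (y(L, A) = (L + 2*A)*L - 895 = L*(L + 2*A) - 895 = -895 + L*(L + 2*A))
y(409, 396)/234713 = (-895 + 409*(409 + 2*396))/234713 = (-895 + 409*(409 + 792))*(1/234713) = (-895 + 409*1201)*(1/234713) = (-895 + 491209)*(1/234713) = 490314*(1/234713) = 490314/234713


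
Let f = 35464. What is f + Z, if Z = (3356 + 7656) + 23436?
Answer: 69912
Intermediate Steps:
Z = 34448 (Z = 11012 + 23436 = 34448)
f + Z = 35464 + 34448 = 69912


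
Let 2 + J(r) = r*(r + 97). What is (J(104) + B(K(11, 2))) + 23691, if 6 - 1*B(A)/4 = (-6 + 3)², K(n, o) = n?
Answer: 44581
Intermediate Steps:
J(r) = -2 + r*(97 + r) (J(r) = -2 + r*(r + 97) = -2 + r*(97 + r))
B(A) = -12 (B(A) = 24 - 4*(-6 + 3)² = 24 - 4*(-3)² = 24 - 4*9 = 24 - 36 = -12)
(J(104) + B(K(11, 2))) + 23691 = ((-2 + 104² + 97*104) - 12) + 23691 = ((-2 + 10816 + 10088) - 12) + 23691 = (20902 - 12) + 23691 = 20890 + 23691 = 44581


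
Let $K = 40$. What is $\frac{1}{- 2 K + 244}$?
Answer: $\frac{1}{164} \approx 0.0060976$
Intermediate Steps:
$\frac{1}{- 2 K + 244} = \frac{1}{\left(-2\right) 40 + 244} = \frac{1}{-80 + 244} = \frac{1}{164}$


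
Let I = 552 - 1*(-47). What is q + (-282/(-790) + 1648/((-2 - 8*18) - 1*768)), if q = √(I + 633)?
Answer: -261043/180515 + 4*√77 ≈ 33.654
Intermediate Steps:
I = 599 (I = 552 + 47 = 599)
q = 4*√77 (q = √(599 + 633) = √1232 = 4*√77 ≈ 35.100)
q + (-282/(-790) + 1648/((-2 - 8*18) - 1*768)) = 4*√77 + (-282/(-790) + 1648/((-2 - 8*18) - 1*768)) = 4*√77 + (-282*(-1/790) + 1648/((-2 - 144) - 768)) = 4*√77 + (141/395 + 1648/(-146 - 768)) = 4*√77 + (141/395 + 1648/(-914)) = 4*√77 + (141/395 + 1648*(-1/914)) = 4*√77 + (141/395 - 824/457) = 4*√77 - 261043/180515 = -261043/180515 + 4*√77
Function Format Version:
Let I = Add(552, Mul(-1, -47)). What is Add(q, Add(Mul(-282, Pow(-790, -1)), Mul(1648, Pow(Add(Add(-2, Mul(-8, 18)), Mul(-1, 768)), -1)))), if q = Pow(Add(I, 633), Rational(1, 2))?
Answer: Add(Rational(-261043, 180515), Mul(4, Pow(77, Rational(1, 2)))) ≈ 33.654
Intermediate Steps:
I = 599 (I = Add(552, 47) = 599)
q = Mul(4, Pow(77, Rational(1, 2))) (q = Pow(Add(599, 633), Rational(1, 2)) = Pow(1232, Rational(1, 2)) = Mul(4, Pow(77, Rational(1, 2))) ≈ 35.100)
Add(q, Add(Mul(-282, Pow(-790, -1)), Mul(1648, Pow(Add(Add(-2, Mul(-8, 18)), Mul(-1, 768)), -1)))) = Add(Mul(4, Pow(77, Rational(1, 2))), Add(Mul(-282, Pow(-790, -1)), Mul(1648, Pow(Add(Add(-2, Mul(-8, 18)), Mul(-1, 768)), -1)))) = Add(Mul(4, Pow(77, Rational(1, 2))), Add(Mul(-282, Rational(-1, 790)), Mul(1648, Pow(Add(Add(-2, -144), -768), -1)))) = Add(Mul(4, Pow(77, Rational(1, 2))), Add(Rational(141, 395), Mul(1648, Pow(Add(-146, -768), -1)))) = Add(Mul(4, Pow(77, Rational(1, 2))), Add(Rational(141, 395), Mul(1648, Pow(-914, -1)))) = Add(Mul(4, Pow(77, Rational(1, 2))), Add(Rational(141, 395), Mul(1648, Rational(-1, 914)))) = Add(Mul(4, Pow(77, Rational(1, 2))), Add(Rational(141, 395), Rational(-824, 457))) = Add(Mul(4, Pow(77, Rational(1, 2))), Rational(-261043, 180515)) = Add(Rational(-261043, 180515), Mul(4, Pow(77, Rational(1, 2))))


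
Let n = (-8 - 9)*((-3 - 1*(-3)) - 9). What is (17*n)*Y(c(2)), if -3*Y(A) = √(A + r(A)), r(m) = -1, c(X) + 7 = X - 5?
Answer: -867*I*√11 ≈ -2875.5*I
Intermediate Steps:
c(X) = -12 + X (c(X) = -7 + (X - 5) = -7 + (-5 + X) = -12 + X)
Y(A) = -√(-1 + A)/3 (Y(A) = -√(A - 1)/3 = -√(-1 + A)/3)
n = 153 (n = -17*((-3 + 3) - 9) = -17*(0 - 9) = -17*(-9) = 153)
(17*n)*Y(c(2)) = (17*153)*(-√(-1 + (-12 + 2))/3) = 2601*(-√(-1 - 10)/3) = 2601*(-I*√11/3) = -867*I*√11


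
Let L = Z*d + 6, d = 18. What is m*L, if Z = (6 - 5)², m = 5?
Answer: 120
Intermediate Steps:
Z = 1 (Z = 1² = 1)
L = 24 (L = 1*18 + 6 = 18 + 6 = 24)
m*L = 5*24 = 120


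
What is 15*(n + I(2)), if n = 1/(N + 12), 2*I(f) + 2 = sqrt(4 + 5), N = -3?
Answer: 55/6 ≈ 9.1667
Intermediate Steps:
I(f) = 1/2 (I(f) = -1 + sqrt(4 + 5)/2 = -1 + sqrt(9)/2 = -1 + (1/2)*3 = -1 + 3/2 = 1/2)
n = 1/9 (n = 1/(-3 + 12) = 1/9 ≈ 0.11111)
15*(n + I(2)) = 15*(1/9 + 1/2) = 15*(11/18) = 55/6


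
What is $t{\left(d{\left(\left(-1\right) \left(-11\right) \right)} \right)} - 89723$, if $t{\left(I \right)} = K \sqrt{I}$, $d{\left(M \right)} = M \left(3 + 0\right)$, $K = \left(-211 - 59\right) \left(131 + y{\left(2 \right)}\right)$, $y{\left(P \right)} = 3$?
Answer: $-89723 - 36180 \sqrt{33} \approx -2.9756 \cdot 10^{5}$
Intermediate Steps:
$K = -36180$ ($K = \left(-211 - 59\right) \left(131 + 3\right) = \left(-270\right) 134 = -36180$)
$d{\left(M \right)} = 3 M$ ($d{\left(M \right)} = M 3 = 3 M$)
$t{\left(I \right)} = - 36180 \sqrt{I}$
$t{\left(d{\left(\left(-1\right) \left(-11\right) \right)} \right)} - 89723 = - 36180 \sqrt{3 \left(\left(-1\right) \left(-11\right)\right)} - 89723 = - 36180 \sqrt{3 \cdot 11} - 89723 = - 36180 \sqrt{33} - 89723 = -89723 - 36180 \sqrt{33}$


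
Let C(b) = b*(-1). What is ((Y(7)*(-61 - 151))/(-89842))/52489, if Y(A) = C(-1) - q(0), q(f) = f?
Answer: 106/2357858369 ≈ 4.4956e-8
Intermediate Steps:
C(b) = -b
Y(A) = 1 (Y(A) = -1*(-1) - 1*0 = 1 + 0 = 1)
((Y(7)*(-61 - 151))/(-89842))/52489 = ((1*(-61 - 151))/(-89842))/52489 = ((1*(-212))*(-1/89842))*(1/52489) = -212*(-1/89842)*(1/52489) = (106/44921)*(1/52489) = 106/2357858369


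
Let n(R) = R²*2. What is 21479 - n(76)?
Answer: 9927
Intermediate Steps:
n(R) = 2*R²
21479 - n(76) = 21479 - 2*76² = 21479 - 2*5776 = 21479 - 1*11552 = 21479 - 11552 = 9927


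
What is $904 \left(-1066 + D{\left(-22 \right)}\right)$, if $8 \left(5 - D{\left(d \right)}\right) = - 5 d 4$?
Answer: $-1008864$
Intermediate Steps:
$D{\left(d \right)} = 5 + \frac{5 d}{2}$ ($D{\left(d \right)} = 5 - \frac{- 5 d 4}{8} = 5 - \frac{\left(-20\right) d}{8} = 5 + \frac{5 d}{2}$)
$904 \left(-1066 + D{\left(-22 \right)}\right) = 904 \left(-1066 + \left(5 + \frac{5}{2} \left(-22\right)\right)\right) = 904 \left(-1066 + \left(5 - 55\right)\right) = 904 \left(-1066 - 50\right) = 904 \left(-1116\right) = -1008864$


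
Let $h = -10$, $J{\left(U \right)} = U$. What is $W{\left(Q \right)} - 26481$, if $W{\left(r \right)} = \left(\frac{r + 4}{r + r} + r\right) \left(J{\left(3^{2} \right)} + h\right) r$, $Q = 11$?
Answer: $- \frac{53219}{2} \approx -26610.0$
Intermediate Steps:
$W{\left(r \right)} = r \left(- r - \frac{4 + r}{2 r}\right)$ ($W{\left(r \right)} = \left(\frac{r + 4}{r + r} + r\right) \left(3^{2} - 10\right) r = \left(\frac{4 + r}{2 r} + r\right) \left(9 - 10\right) r = \left(\left(4 + r\right) \frac{1}{2 r} + r\right) \left(-1\right) r = \left(\frac{4 + r}{2 r} + r\right) \left(-1\right) r = \left(r + \frac{4 + r}{2 r}\right) \left(-1\right) r = \left(- r - \frac{4 + r}{2 r}\right) r = r \left(- r - \frac{4 + r}{2 r}\right)$)
$W{\left(Q \right)} - 26481 = \left(-2 - 11^{2} - \frac{11}{2}\right) - 26481 = \left(-2 - 121 - \frac{11}{2}\right) - 26481 = - \frac{257}{2} - 26481 = - \frac{53219}{2}$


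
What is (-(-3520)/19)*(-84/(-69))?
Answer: 98560/437 ≈ 225.54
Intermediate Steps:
(-(-3520)/19)*(-84/(-69)) = (-(-3520)/19)*(-84*(-1/69)) = -40*(-88/19)*(28/23) = (3520/19)*(28/23) = 98560/437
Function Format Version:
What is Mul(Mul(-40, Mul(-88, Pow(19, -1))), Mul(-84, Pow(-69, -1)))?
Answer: Rational(98560, 437) ≈ 225.54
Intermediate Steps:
Mul(Mul(-40, Mul(-88, Pow(19, -1))), Mul(-84, Pow(-69, -1))) = Mul(Mul(-40, Mul(-88, Rational(1, 19))), Mul(-84, Rational(-1, 69))) = Mul(Mul(-40, Rational(-88, 19)), Rational(28, 23)) = Mul(Rational(3520, 19), Rational(28, 23)) = Rational(98560, 437)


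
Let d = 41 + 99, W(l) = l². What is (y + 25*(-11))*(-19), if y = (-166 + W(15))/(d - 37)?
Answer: 537054/103 ≈ 5214.1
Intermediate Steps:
d = 140
y = 59/103 (y = (-166 + 15²)/(140 - 37) = (-166 + 225)/103 = 59*(1/103) = 59/103 ≈ 0.57282)
(y + 25*(-11))*(-19) = (59/103 + 25*(-11))*(-19) = (59/103 - 275)*(-19) = -28266/103*(-19) = 537054/103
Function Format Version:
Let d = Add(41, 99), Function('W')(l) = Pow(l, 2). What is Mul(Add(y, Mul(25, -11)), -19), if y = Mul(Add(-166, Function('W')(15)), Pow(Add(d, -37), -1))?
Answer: Rational(537054, 103) ≈ 5214.1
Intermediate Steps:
d = 140
y = Rational(59, 103) (y = Mul(Add(-166, Pow(15, 2)), Pow(Add(140, -37), -1)) = Mul(Add(-166, 225), Pow(103, -1)) = Mul(59, Rational(1, 103)) = Rational(59, 103) ≈ 0.57282)
Mul(Add(y, Mul(25, -11)), -19) = Mul(Add(Rational(59, 103), Mul(25, -11)), -19) = Mul(Add(Rational(59, 103), -275), -19) = Mul(Rational(-28266, 103), -19) = Rational(537054, 103)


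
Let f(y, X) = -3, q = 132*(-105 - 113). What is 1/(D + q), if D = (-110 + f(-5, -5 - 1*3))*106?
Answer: -1/40754 ≈ -2.4537e-5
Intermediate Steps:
q = -28776 (q = 132*(-218) = -28776)
D = -11978 (D = (-110 - 3)*106 = -113*106 = -11978)
1/(D + q) = 1/(-11978 - 28776) = 1/(-40754) = -1/40754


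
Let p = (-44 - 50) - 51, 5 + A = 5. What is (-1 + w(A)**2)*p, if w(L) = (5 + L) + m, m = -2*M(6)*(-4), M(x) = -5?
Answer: -177480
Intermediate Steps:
A = 0 (A = -5 + 5 = 0)
m = -40 (m = -2*(-5)*(-4) = 10*(-4) = -40)
w(L) = -35 + L (w(L) = (5 + L) - 40 = -35 + L)
p = -145 (p = -94 - 51 = -145)
(-1 + w(A)**2)*p = (-1 + (-35 + 0)**2)*(-145) = (-1 + (-35)**2)*(-145) = (-1 + 1225)*(-145) = 1224*(-145) = -177480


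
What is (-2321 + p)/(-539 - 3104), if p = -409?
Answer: 2730/3643 ≈ 0.74938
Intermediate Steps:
(-2321 + p)/(-539 - 3104) = (-2321 - 409)/(-539 - 3104) = -2730/(-3643) = -2730*(-1/3643) = 2730/3643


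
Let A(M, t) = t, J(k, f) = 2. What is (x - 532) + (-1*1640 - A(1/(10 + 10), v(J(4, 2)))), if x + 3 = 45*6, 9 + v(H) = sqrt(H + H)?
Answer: -1898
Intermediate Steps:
v(H) = -9 + sqrt(2)*sqrt(H) (v(H) = -9 + sqrt(H + H) = -9 + sqrt(2*H) = -9 + sqrt(2)*sqrt(H))
x = 267 (x = -3 + 45*6 = -3 + 270 = 267)
(x - 532) + (-1*1640 - A(1/(10 + 10), v(J(4, 2)))) = (267 - 532) + (-1*1640 - (-9 + sqrt(2)*sqrt(2))) = -265 + (-1640 - (-9 + 2)) = -265 + (-1640 - 1*(-7)) = -265 + (-1640 + 7) = -265 - 1633 = -1898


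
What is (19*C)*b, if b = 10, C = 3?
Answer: 570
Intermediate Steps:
(19*C)*b = (19*3)*10 = 57*10 = 570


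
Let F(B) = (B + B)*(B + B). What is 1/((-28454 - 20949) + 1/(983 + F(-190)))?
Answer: -145383/7182356348 ≈ -2.0242e-5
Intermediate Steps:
F(B) = 4*B² (F(B) = (2*B)*(2*B) = 4*B²)
1/((-28454 - 20949) + 1/(983 + F(-190))) = 1/((-28454 - 20949) + 1/(983 + 4*(-190)²)) = 1/(-49403 + 1/(983 + 4*36100)) = 1/(-49403 + 1/(983 + 144400)) = 1/(-49403 + 1/145383) = 1/(-7182356348/145383) = -145383/7182356348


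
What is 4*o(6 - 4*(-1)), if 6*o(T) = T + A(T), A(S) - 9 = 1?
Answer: 40/3 ≈ 13.333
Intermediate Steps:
A(S) = 10 (A(S) = 9 + 1 = 10)
o(T) = 5/3 + T/6 (o(T) = (T + 10)/6 = (10 + T)/6 = 5/3 + T/6)
4*o(6 - 4*(-1)) = 4*(5/3 + (6 - 4*(-1))/6) = 4*(5/3 + (6 + 4)/6) = 4*(5/3 + (1/6)*10) = 4*(5/3 + 5/3) = 4*(10/3) = 40/3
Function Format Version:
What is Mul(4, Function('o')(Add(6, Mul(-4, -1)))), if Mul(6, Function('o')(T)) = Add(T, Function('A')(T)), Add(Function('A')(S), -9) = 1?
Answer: Rational(40, 3) ≈ 13.333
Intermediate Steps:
Function('A')(S) = 10 (Function('A')(S) = Add(9, 1) = 10)
Function('o')(T) = Add(Rational(5, 3), Mul(Rational(1, 6), T)) (Function('o')(T) = Mul(Rational(1, 6), Add(T, 10)) = Mul(Rational(1, 6), Add(10, T)) = Add(Rational(5, 3), Mul(Rational(1, 6), T)))
Mul(4, Function('o')(Add(6, Mul(-4, -1)))) = Mul(4, Add(Rational(5, 3), Mul(Rational(1, 6), Add(6, Mul(-4, -1))))) = Mul(4, Add(Rational(5, 3), Mul(Rational(1, 6), Add(6, 4)))) = Mul(4, Add(Rational(5, 3), Mul(Rational(1, 6), 10))) = Mul(4, Add(Rational(5, 3), Rational(5, 3))) = Mul(4, Rational(10, 3)) = Rational(40, 3)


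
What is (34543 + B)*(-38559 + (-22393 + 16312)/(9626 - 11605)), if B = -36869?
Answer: 177478870680/1979 ≈ 8.9681e+7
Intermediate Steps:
(34543 + B)*(-38559 + (-22393 + 16312)/(9626 - 11605)) = (34543 - 36869)*(-38559 + (-22393 + 16312)/(9626 - 11605)) = -2326*(-38559 - 6081/(-1979)) = -2326*(-38559 - 6081*(-1/1979)) = -2326*(-38559 + 6081/1979) = -2326*(-76302180/1979) = 177478870680/1979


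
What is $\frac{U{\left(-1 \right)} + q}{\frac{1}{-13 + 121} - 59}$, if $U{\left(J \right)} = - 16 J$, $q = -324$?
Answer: $\frac{33264}{6371} \approx 5.2212$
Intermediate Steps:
$\frac{U{\left(-1 \right)} + q}{\frac{1}{-13 + 121} - 59} = \frac{\left(-16\right) \left(-1\right) - 324}{\frac{1}{-13 + 121} - 59} = \frac{16 - 324}{\frac{1}{108} - 59} = - \frac{308}{\frac{1}{108} - 59} = - \frac{308}{- \frac{6371}{108}} = \left(-308\right) \left(- \frac{108}{6371}\right) = \frac{33264}{6371}$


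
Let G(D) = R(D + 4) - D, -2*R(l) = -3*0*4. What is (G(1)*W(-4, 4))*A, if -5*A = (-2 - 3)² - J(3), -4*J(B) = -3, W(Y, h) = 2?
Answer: 97/10 ≈ 9.7000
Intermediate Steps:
J(B) = ¾ (J(B) = -¼*(-3) = ¾)
R(l) = 0 (R(l) = -(-3*0)*4/2 = -0*4 = -½*0 = 0)
A = -97/20 (A = -((-2 - 3)² - 1*¾)/5 = -((-5)² - ¾)/5 = -(25 - ¾)/5 = -⅕*97/4 = -97/20 ≈ -4.8500)
G(D) = -D (G(D) = 0 - D = -D)
(G(1)*W(-4, 4))*A = (-1*1*2)*(-97/20) = -1*2*(-97/20) = -2*(-97/20) = 97/10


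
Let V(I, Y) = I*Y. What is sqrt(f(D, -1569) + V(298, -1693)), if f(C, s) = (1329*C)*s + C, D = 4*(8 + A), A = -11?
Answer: sqrt(24517886) ≈ 4951.6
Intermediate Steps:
D = -12 (D = 4*(8 - 11) = 4*(-3) = -12)
f(C, s) = C + 1329*C*s (f(C, s) = 1329*C*s + C = C + 1329*C*s)
sqrt(f(D, -1569) + V(298, -1693)) = sqrt(-12*(1 + 1329*(-1569)) + 298*(-1693)) = sqrt(-12*(1 - 2085201) - 504514) = sqrt(-12*(-2085200) - 504514) = sqrt(25022400 - 504514) = sqrt(24517886)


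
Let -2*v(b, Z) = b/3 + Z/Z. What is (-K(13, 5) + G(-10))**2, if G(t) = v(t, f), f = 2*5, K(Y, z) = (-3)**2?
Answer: 2209/36 ≈ 61.361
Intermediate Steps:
K(Y, z) = 9
f = 10
v(b, Z) = -1/2 - b/6 (v(b, Z) = -(b/3 + Z/Z)/2 = -(b*(1/3) + 1)/2 = -(b/3 + 1)/2 = -(1 + b/3)/2 = -1/2 - b/6)
G(t) = -1/2 - t/6
(-K(13, 5) + G(-10))**2 = (-1*9 + (-1/2 - 1/6*(-10)))**2 = (-9 + (-1/2 + 5/3))**2 = (-9 + 7/6)**2 = (-47/6)**2 = 2209/36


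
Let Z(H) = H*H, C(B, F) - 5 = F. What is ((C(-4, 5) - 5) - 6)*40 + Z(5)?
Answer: -15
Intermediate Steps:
C(B, F) = 5 + F
Z(H) = H**2
((C(-4, 5) - 5) - 6)*40 + Z(5) = (((5 + 5) - 5) - 6)*40 + 5**2 = ((10 - 5) - 6)*40 + 25 = (5 - 6)*40 + 25 = -1*40 + 25 = -40 + 25 = -15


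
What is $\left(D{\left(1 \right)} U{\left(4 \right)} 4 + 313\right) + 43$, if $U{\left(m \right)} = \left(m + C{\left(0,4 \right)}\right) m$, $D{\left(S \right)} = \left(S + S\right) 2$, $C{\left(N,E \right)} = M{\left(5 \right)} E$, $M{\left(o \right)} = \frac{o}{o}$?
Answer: $868$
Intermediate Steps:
$M{\left(o \right)} = 1$
$C{\left(N,E \right)} = E$ ($C{\left(N,E \right)} = 1 E = E$)
$D{\left(S \right)} = 4 S$ ($D{\left(S \right)} = 2 S 2 = 4 S$)
$U{\left(m \right)} = m \left(4 + m\right)$ ($U{\left(m \right)} = \left(m + 4\right) m = \left(4 + m\right) m = m \left(4 + m\right)$)
$\left(D{\left(1 \right)} U{\left(4 \right)} 4 + 313\right) + 43 = \left(4 \cdot 1 \cdot 4 \left(4 + 4\right) 4 + 313\right) + 43 = \left(4 \cdot 4 \cdot 8 \cdot 4 + 313\right) + 43 = \left(4 \cdot 32 \cdot 4 + 313\right) + 43 = \left(128 \cdot 4 + 313\right) + 43 = \left(512 + 313\right) + 43 = 825 + 43 = 868$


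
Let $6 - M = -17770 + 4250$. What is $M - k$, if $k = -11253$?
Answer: $24779$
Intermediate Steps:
$M = 13526$ ($M = 6 - \left(-17770 + 4250\right) = 6 - -13520 = 6 + 13520 = 13526$)
$M - k = 13526 - -11253 = 13526 + 11253 = 24779$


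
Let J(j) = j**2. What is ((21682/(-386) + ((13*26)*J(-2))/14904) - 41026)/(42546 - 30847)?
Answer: -14771431700/4206480741 ≈ -3.5116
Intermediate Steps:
((21682/(-386) + ((13*26)*J(-2))/14904) - 41026)/(42546 - 30847) = ((21682/(-386) + ((13*26)*(-2)**2)/14904) - 41026)/(42546 - 30847) = ((21682*(-1/386) + (338*4)*(1/14904)) - 41026)/11699 = ((-10841/193 + 1352*(1/14904)) - 41026)*(1/11699) = ((-10841/193 + 169/1863) - 41026)*(1/11699) = (-20164166/359559 - 41026)*(1/11699) = -14771431700/359559*1/11699 = -14771431700/4206480741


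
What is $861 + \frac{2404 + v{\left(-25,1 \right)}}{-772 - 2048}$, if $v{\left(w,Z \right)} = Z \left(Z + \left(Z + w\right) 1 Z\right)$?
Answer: $\frac{2425639}{2820} \approx 860.16$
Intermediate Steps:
$v{\left(w,Z \right)} = Z \left(Z + Z \left(Z + w\right)\right)$ ($v{\left(w,Z \right)} = Z \left(Z + \left(Z + w\right) Z\right) = Z \left(Z + Z \left(Z + w\right)\right)$)
$861 + \frac{2404 + v{\left(-25,1 \right)}}{-772 - 2048} = 861 + \frac{2404 + 1^{2} \left(1 + 1 - 25\right)}{-772 - 2048} = 861 + \frac{2404 + 1 \left(-23\right)}{-2820} = 861 + \left(2404 - 23\right) \left(- \frac{1}{2820}\right) = 861 + 2381 \left(- \frac{1}{2820}\right) = 861 - \frac{2381}{2820} = \frac{2425639}{2820}$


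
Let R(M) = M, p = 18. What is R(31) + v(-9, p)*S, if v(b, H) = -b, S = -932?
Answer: -8357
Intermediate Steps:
R(31) + v(-9, p)*S = 31 - 1*(-9)*(-932) = 31 + 9*(-932) = 31 - 8388 = -8357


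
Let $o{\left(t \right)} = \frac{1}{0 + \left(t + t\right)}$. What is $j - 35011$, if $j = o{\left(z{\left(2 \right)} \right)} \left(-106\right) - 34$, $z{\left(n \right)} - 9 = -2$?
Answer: $- \frac{245368}{7} \approx -35053.0$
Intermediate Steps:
$z{\left(n \right)} = 7$ ($z{\left(n \right)} = 9 - 2 = 7$)
$o{\left(t \right)} = \frac{1}{2 t}$ ($o{\left(t \right)} = \frac{1}{0 + 2 t} = \frac{1}{2 t}$)
$j = - \frac{291}{7}$ ($j = \frac{1}{2 \cdot 7} \left(-106\right) - 34 = \frac{1}{2} \cdot \frac{1}{7} \left(-106\right) - 34 = \frac{1}{14} \left(-106\right) - 34 = - \frac{53}{7} - 34 = - \frac{291}{7} \approx -41.571$)
$j - 35011 = - \frac{291}{7} - 35011 = - \frac{245368}{7}$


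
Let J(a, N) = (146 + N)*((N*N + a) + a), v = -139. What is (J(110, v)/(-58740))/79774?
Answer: -136787/4685924760 ≈ -2.9191e-5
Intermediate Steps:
J(a, N) = (146 + N)*(N² + 2*a) (J(a, N) = (146 + N)*((N² + a) + a) = (146 + N)*((a + N²) + a) = (146 + N)*(N² + 2*a))
(J(110, v)/(-58740))/79774 = (((-139)³ + 146*(-139)² + 292*110 + 2*(-139)*110)/(-58740))/79774 = ((-2685619 + 146*19321 + 32120 - 30580)*(-1/58740))*(1/79774) = ((-2685619 + 2820866 + 32120 - 30580)*(-1/58740))*(1/79774) = (136787*(-1/58740))*(1/79774) = -136787/58740*1/79774 = -136787/4685924760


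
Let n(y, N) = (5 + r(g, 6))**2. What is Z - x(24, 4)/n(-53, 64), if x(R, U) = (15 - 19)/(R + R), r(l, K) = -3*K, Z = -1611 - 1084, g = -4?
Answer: -5465459/2028 ≈ -2695.0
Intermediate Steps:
Z = -2695
x(R, U) = -2/R (x(R, U) = -4*1/(2*R) = -2/R)
n(y, N) = 169 (n(y, N) = (5 - 3*6)**2 = (5 - 18)**2 = (-13)**2 = 169)
Z - x(24, 4)/n(-53, 64) = -2695 - (-2/24)/169 = -2695 - (-2*1/24)/169 = -2695 - (-1)/(12*169) = -2695 - 1*(-1/2028) = -2695 + 1/2028 = -5465459/2028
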